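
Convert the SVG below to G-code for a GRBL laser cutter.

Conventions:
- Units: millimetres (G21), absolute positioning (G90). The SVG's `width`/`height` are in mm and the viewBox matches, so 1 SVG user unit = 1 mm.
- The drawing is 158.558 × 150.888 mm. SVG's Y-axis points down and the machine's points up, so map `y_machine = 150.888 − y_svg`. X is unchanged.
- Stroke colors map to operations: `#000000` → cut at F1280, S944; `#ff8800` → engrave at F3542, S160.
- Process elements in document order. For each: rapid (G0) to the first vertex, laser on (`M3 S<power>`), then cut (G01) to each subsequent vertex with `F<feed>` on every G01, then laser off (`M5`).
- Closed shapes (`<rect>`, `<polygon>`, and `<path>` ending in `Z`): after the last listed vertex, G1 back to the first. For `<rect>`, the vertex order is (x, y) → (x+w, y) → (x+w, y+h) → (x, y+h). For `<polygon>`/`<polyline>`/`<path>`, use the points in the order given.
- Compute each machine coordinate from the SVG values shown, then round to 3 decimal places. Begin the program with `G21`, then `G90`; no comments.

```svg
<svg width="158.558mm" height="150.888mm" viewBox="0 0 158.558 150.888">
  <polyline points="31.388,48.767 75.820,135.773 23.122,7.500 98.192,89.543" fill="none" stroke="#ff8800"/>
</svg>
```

Since the viewBox matches the mm dimensions, user units are millimetres directly. The only transform is the Y-flip y_m = 150.888 − y_svg.

Shape 1 is a open polyline drawn with `<polyline>`. Its stroke #ff8800 means engrave at S160, F3542. After flipping Y the toolpath is (31.388,102.121) → (75.820,15.115) → (23.122,143.388) → (98.192,61.345).

G21
G90
G0 X31.388 Y102.121
M3 S160
G01 X75.820 Y15.115 F3542
G01 X23.122 Y143.388 F3542
G01 X98.192 Y61.345 F3542
M5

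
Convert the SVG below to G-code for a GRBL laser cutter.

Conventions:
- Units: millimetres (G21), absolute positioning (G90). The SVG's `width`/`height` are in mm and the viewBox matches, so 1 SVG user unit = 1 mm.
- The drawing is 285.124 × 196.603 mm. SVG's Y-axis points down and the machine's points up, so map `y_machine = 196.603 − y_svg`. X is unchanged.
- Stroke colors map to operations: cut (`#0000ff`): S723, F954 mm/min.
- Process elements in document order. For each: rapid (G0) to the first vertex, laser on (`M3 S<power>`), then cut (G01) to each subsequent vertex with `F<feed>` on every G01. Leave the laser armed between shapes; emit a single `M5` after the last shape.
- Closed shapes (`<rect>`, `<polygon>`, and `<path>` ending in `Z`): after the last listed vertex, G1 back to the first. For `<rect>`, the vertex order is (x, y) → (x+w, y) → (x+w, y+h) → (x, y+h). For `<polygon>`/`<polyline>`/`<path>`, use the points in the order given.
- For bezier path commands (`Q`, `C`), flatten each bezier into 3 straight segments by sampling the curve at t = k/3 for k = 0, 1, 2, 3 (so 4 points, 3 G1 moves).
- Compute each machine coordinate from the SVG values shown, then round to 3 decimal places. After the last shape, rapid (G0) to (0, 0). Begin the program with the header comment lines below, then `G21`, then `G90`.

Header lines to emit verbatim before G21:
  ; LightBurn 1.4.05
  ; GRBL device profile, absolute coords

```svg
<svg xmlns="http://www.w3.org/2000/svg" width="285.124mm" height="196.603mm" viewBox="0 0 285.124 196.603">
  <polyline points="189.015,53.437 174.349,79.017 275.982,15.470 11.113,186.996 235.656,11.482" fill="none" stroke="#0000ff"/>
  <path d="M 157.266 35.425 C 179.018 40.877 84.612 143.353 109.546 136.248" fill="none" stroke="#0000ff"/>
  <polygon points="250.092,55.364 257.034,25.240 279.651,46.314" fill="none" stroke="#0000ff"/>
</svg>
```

1 u = 1 mm; y_m = 196.603 − y.

[1] `<polyline>` open polyline, #0000ff→cut S723 F954: (189.015,143.166) → (174.349,117.586) → (275.982,181.133) → (11.113,9.607) → (235.656,185.121)

[2] `<path>` cubic bezier, #0000ff→cut S723 F954: (157.266,161.178) → (149.021,131.037) → (115.670,82.125) → (109.546,60.355)

[3] `<polygon>` regular polygon, #0000ff→cut S723 F954: (250.092,141.239) → (257.034,171.363) → (279.651,150.289) → (250.092,141.239) (closed)

; LightBurn 1.4.05
; GRBL device profile, absolute coords
G21
G90
G0 X189.015 Y143.166
M3 S723
G01 X174.349 Y117.586 F954
G01 X275.982 Y181.133 F954
G01 X11.113 Y9.607 F954
G01 X235.656 Y185.121 F954
G0 X157.266 Y161.178
M3 S723
G01 X149.021 Y131.037 F954
G01 X115.670 Y82.125 F954
G01 X109.546 Y60.355 F954
G0 X250.092 Y141.239
M3 S723
G01 X257.034 Y171.363 F954
G01 X279.651 Y150.289 F954
G01 X250.092 Y141.239 F954
M5
G0 X0.000 Y0.000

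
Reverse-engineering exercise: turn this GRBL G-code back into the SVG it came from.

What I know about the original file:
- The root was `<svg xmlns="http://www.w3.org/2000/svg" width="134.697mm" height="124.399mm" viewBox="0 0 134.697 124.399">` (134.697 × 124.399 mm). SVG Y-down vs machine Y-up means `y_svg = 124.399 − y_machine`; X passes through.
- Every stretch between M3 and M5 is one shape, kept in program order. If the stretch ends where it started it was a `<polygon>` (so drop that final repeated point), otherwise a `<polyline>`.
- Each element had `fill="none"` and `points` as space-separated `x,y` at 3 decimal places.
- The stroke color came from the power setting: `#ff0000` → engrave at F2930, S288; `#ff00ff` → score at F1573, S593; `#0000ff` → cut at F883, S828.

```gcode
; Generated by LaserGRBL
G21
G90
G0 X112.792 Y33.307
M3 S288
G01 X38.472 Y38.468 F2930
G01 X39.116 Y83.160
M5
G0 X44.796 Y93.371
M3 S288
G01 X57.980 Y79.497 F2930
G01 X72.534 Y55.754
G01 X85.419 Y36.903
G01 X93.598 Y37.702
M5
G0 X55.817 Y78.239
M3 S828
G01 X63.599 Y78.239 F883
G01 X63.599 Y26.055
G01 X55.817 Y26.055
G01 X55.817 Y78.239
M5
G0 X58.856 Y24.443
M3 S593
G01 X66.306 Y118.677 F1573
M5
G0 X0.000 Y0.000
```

Each laser-on run becomes one SVG element. Flip Y back into SVG space with y_svg = 124.399 − y_machine.

Run 1: power S288 maps to stroke `#ff0000` (engrave). The run is open, so emit a `<polyline>` with points (Y-flipped): 112.792,91.092 38.472,85.931 39.116,41.239.

Run 2: S288 ⇒ engrave layer `#ff0000`. The run is open, so emit a `<polyline>` with points (Y-flipped): 44.796,31.028 57.980,44.902 72.534,68.645 85.419,87.496 93.598,86.697.

Run 3: power S828 maps to stroke `#0000ff` (cut). The run returns to its start, so emit a `<polygon>` with points (Y-flipped): 55.817,46.160 63.599,46.160 63.599,98.344 55.817,98.344.

Run 4: the run's S593 means `#ff00ff` (score). The run is open, so emit a `<polyline>` with points (Y-flipped): 58.856,99.956 66.306,5.722.

<svg xmlns="http://www.w3.org/2000/svg" width="134.697mm" height="124.399mm" viewBox="0 0 134.697 124.399">
  <polyline points="112.792,91.092 38.472,85.931 39.116,41.239" fill="none" stroke="#ff0000"/>
  <polyline points="44.796,31.028 57.980,44.902 72.534,68.645 85.419,87.496 93.598,86.697" fill="none" stroke="#ff0000"/>
  <polygon points="55.817,46.160 63.599,46.160 63.599,98.344 55.817,98.344" fill="none" stroke="#0000ff"/>
  <polyline points="58.856,99.956 66.306,5.722" fill="none" stroke="#ff00ff"/>
</svg>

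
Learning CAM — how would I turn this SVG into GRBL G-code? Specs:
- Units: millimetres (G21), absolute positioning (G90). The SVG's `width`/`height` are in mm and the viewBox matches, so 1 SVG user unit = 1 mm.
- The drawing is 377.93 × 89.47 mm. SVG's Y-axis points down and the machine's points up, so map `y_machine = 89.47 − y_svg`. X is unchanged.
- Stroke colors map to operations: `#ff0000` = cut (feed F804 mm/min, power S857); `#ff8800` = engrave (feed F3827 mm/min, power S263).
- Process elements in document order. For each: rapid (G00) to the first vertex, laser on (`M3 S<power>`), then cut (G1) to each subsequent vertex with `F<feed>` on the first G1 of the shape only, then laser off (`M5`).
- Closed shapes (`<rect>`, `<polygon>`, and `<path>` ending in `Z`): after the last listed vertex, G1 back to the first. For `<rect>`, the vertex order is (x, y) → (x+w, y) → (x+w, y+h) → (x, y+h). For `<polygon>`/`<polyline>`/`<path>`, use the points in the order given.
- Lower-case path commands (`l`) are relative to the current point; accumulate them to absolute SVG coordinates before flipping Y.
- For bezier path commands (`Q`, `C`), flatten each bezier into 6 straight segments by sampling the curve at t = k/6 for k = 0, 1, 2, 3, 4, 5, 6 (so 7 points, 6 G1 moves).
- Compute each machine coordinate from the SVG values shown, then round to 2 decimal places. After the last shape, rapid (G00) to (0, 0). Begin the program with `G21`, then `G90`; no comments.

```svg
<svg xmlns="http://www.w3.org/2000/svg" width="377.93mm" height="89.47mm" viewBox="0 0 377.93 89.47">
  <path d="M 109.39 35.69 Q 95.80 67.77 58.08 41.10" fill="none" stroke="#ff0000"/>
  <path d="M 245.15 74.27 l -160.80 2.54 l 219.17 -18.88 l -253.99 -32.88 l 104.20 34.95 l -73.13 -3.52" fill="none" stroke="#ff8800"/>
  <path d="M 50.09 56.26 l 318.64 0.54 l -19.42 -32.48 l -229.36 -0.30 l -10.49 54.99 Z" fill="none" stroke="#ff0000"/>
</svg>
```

G21
G90
G00 X109.39 Y53.78
M3 S857
G1 X104.19 Y44.72 F804
G1 X97.65 Y38.92
G1 X89.77 Y36.39
G1 X80.55 Y37.12
G1 X69.98 Y41.11
G1 X58.08 Y48.37
M5
G00 X245.15 Y15.20
M3 S263
G1 X84.35 Y12.66 F3827
G1 X303.52 Y31.54
G1 X49.53 Y64.42
G1 X153.73 Y29.47
G1 X80.60 Y32.99
M5
G00 X50.09 Y33.21
M3 S857
G1 X368.73 Y32.67 F804
G1 X349.31 Y65.15
G1 X119.95 Y65.45
G1 X109.46 Y10.46
G1 X50.09 Y33.21
M5
G00 X0.00 Y0.00

Since the viewBox matches the mm dimensions, user units are millimetres directly. The only transform is the Y-flip y_m = 89.47 − y_svg.

Shape 1 is a quadratic bezier drawn with `<path>`. Its stroke #ff0000 means cut at S857, F804. After flipping Y the toolpath is (109.39,53.78) → (104.19,44.72) → (97.65,38.92) → (89.77,36.39) → (80.55,37.12) → (69.98,41.11) → (58.08,48.37).

Shape 2 is a open polyline drawn with `<path>`. Its stroke #ff8800 means engrave at S263, F3827. After flipping Y the toolpath is (245.15,15.20) → (84.35,12.66) → (303.52,31.54) → (49.53,64.42) → (153.73,29.47) → (80.60,32.99).

Shape 3 is a closed polygon drawn with `<path>`. Its stroke #ff0000 means cut at S857, F804. After flipping Y the toolpath is (50.09,33.21) → (368.73,32.67) → (349.31,65.15) → (119.95,65.45) → (109.46,10.46) → (50.09,33.21), returning to the start.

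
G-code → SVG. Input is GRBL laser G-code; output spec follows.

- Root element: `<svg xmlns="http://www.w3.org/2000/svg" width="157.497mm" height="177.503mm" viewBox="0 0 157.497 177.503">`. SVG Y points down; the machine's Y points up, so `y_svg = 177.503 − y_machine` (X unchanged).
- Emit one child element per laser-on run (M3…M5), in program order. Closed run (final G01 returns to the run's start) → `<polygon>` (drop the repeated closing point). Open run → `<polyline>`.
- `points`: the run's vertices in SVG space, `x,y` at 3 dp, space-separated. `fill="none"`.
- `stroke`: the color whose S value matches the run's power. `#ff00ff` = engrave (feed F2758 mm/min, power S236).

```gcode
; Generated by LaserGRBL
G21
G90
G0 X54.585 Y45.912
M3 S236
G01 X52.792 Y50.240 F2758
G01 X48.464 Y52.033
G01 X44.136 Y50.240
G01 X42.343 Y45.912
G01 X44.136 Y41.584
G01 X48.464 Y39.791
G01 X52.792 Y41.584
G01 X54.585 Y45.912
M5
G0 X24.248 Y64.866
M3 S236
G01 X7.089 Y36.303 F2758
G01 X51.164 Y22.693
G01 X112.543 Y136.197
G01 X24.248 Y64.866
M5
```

Each laser-on run becomes one SVG element. Flip Y back into SVG space with y_svg = 177.503 − y_machine. Every run uses S236, so all elements get stroke `#ff00ff` (engrave).

Run 1: The run returns to its start, so emit a `<polygon>` with points (Y-flipped): 54.585,131.591 52.792,127.263 48.464,125.470 44.136,127.263 42.343,131.591 44.136,135.919 48.464,137.712 52.792,135.919.

Run 2: The run returns to its start, so emit a `<polygon>` with points (Y-flipped): 24.248,112.637 7.089,141.200 51.164,154.810 112.543,41.306.

<svg xmlns="http://www.w3.org/2000/svg" width="157.497mm" height="177.503mm" viewBox="0 0 157.497 177.503">
  <polygon points="54.585,131.591 52.792,127.263 48.464,125.470 44.136,127.263 42.343,131.591 44.136,135.919 48.464,137.712 52.792,135.919" fill="none" stroke="#ff00ff"/>
  <polygon points="24.248,112.637 7.089,141.200 51.164,154.810 112.543,41.306" fill="none" stroke="#ff00ff"/>
</svg>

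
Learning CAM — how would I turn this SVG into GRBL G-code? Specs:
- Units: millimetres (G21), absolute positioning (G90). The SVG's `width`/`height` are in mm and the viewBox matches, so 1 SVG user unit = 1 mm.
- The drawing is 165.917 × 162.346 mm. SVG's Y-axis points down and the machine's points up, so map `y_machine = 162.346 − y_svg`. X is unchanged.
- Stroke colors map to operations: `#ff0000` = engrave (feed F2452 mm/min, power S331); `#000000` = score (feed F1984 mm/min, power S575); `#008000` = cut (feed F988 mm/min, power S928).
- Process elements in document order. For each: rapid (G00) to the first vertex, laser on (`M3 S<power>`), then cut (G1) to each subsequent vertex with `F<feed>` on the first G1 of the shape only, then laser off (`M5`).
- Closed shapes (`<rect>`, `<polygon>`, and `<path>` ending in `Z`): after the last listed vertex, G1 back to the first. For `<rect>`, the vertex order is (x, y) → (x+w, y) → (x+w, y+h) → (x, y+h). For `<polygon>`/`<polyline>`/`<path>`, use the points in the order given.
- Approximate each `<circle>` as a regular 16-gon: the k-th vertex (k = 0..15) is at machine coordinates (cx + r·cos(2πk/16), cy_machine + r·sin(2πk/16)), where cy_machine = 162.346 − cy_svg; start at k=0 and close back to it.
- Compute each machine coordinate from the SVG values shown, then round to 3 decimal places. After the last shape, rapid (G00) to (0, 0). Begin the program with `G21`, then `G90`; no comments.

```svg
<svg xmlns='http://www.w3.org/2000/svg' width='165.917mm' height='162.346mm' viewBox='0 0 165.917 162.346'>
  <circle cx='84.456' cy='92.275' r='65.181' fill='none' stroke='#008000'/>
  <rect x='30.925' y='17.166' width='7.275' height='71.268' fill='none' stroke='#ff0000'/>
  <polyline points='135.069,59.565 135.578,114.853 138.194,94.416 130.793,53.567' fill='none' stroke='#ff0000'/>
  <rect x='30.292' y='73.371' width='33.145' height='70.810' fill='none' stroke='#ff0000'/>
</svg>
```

G21
G90
G00 X149.637 Y70.071
M3 S928
G1 X144.675 Y95.015 F988
G1 X130.546 Y116.161
G1 X109.400 Y130.290
G1 X84.456 Y135.252
G1 X59.512 Y130.290
G1 X38.366 Y116.161
G1 X24.237 Y95.015
G1 X19.275 Y70.071
G1 X24.237 Y45.127
G1 X38.366 Y23.981
G1 X59.512 Y9.852
G1 X84.456 Y4.890
G1 X109.400 Y9.852
G1 X130.546 Y23.981
G1 X144.675 Y45.127
G1 X149.637 Y70.071
M5
G00 X30.925 Y145.180
M3 S331
G1 X38.200 Y145.180 F2452
G1 X38.200 Y73.912
G1 X30.925 Y73.912
G1 X30.925 Y145.180
M5
G00 X135.069 Y102.781
M3 S331
G1 X135.578 Y47.493 F2452
G1 X138.194 Y67.930
G1 X130.793 Y108.779
M5
G00 X30.292 Y88.975
M3 S331
G1 X63.437 Y88.975 F2452
G1 X63.437 Y18.165
G1 X30.292 Y18.165
G1 X30.292 Y88.975
M5
G00 X0.000 Y0.000

Since the viewBox matches the mm dimensions, user units are millimetres directly. The only transform is the Y-flip y_m = 162.346 − y_svg.

Shape 1 is a circle drawn with `<circle>`. Its stroke #008000 means cut at S928, F988. After flipping Y the toolpath is (149.637,70.071) → (144.675,95.015) → (130.546,116.161) → (109.400,130.290) → (84.456,135.252) → (59.512,130.290) → (38.366,116.161) → (24.237,95.015) → (19.275,70.071) → (24.237,45.127) → (38.366,23.981) → (59.512,9.852) → (84.456,4.890) → (109.400,9.852) → (130.546,23.981) → (144.675,45.127) → (149.637,70.071), returning to the start.

Shape 2 is a rectangle drawn with `<rect>`. Its stroke #ff0000 means engrave at S331, F2452. After flipping Y the toolpath is (30.925,145.180) → (38.200,145.180) → (38.200,73.912) → (30.925,73.912) → (30.925,145.180), returning to the start.

Shape 3 is a open polyline drawn with `<polyline>`. Its stroke #ff0000 means engrave at S331, F2452. After flipping Y the toolpath is (135.069,102.781) → (135.578,47.493) → (138.194,67.930) → (130.793,108.779).

Shape 4 is a rectangle drawn with `<rect>`. Its stroke #ff0000 means engrave at S331, F2452. After flipping Y the toolpath is (30.292,88.975) → (63.437,88.975) → (63.437,18.165) → (30.292,18.165) → (30.292,88.975), returning to the start.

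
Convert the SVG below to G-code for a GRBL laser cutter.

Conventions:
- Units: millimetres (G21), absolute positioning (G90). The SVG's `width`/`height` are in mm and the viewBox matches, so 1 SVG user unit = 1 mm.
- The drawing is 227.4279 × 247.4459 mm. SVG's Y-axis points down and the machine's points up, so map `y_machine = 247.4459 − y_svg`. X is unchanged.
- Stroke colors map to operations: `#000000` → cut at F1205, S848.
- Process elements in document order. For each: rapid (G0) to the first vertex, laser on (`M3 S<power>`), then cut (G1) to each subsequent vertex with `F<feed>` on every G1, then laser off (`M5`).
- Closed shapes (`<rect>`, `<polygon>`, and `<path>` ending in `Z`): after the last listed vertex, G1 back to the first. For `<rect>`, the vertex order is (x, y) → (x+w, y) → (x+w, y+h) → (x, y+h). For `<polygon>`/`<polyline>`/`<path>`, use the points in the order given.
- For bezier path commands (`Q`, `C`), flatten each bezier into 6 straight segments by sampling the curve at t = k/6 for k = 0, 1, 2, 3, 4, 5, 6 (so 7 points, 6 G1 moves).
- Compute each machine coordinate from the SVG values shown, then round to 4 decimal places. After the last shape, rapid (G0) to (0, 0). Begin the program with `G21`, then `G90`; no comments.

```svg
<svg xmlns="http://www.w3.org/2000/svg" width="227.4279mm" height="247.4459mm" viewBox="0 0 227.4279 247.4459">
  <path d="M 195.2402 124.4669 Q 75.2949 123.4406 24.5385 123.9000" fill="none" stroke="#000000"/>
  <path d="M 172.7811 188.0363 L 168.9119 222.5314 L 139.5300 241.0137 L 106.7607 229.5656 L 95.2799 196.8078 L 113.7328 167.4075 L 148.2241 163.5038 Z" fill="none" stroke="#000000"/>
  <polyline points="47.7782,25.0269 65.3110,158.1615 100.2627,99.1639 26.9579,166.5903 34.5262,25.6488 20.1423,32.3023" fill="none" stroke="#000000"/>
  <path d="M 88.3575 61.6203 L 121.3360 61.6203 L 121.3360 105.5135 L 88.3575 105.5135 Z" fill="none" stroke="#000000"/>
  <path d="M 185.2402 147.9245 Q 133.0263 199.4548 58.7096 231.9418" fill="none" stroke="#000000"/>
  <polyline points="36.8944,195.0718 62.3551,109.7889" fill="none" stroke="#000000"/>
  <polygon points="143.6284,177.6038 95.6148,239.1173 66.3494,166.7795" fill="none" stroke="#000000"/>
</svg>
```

G21
G90
G0 X195.2402 Y122.9790
M3 S848
G1 X157.1803 Y123.2798 F1205
G1 X122.9643 Y123.4981 F1205
G1 X92.5921 Y123.6339 F1205
G1 X66.0638 Y123.6871 F1205
G1 X43.3792 Y123.6578 F1205
G1 X24.5385 Y123.5459 F1205
M5
G0 X172.7811 Y59.4096
M3 S848
G1 X168.9119 Y24.9145 F1205
G1 X139.5300 Y6.4322 F1205
G1 X106.7607 Y17.8803 F1205
G1 X95.2799 Y50.6381 F1205
G1 X113.7328 Y80.0384 F1205
G1 X148.2241 Y83.9421 F1205
G1 X172.7811 Y59.4096 F1205
M5
G0 X47.7782 Y222.4190
M3 S848
G1 X65.3110 Y89.2844 F1205
G1 X100.2627 Y148.2820 F1205
G1 X26.9579 Y80.8556 F1205
G1 X34.5262 Y221.7971 F1205
G1 X20.1423 Y215.1436 F1205
M5
G0 X88.3575 Y185.8256
M3 S848
G1 X121.3360 Y185.8256 F1205
G1 X121.3360 Y141.9324 F1205
G1 X88.3575 Y141.9324 F1205
G1 X88.3575 Y185.8256 F1205
M5
G0 X185.2402 Y99.5214
M3 S848
G1 X167.2216 Y82.8736 F1205
G1 X147.9751 Y67.2838 F1205
G1 X127.5006 Y52.7519 F1205
G1 X105.7982 Y39.2780 F1205
G1 X82.8679 Y26.8621 F1205
G1 X58.7096 Y15.5041 F1205
M5
G0 X36.8944 Y52.3741
M3 S848
G1 X62.3551 Y137.6570 F1205
M5
G0 X143.6284 Y69.8421
M3 S848
G1 X95.6148 Y8.3286 F1205
G1 X66.3494 Y80.6664 F1205
G1 X143.6284 Y69.8421 F1205
M5
G0 X0.0000 Y0.0000

Since the viewBox matches the mm dimensions, user units are millimetres directly. The only transform is the Y-flip y_m = 247.4459 − y_svg.

Shape 1 is a quadratic bezier drawn with `<path>`. Its stroke #000000 means cut at S848, F1205. After flipping Y the toolpath is (195.2402,122.9790) → (157.1803,123.2798) → (122.9643,123.4981) → (92.5921,123.6339) → (66.0638,123.6871) → (43.3792,123.6578) → (24.5385,123.5459).

Shape 2 is a regular polygon drawn with `<path>`. Its stroke #000000 means cut at S848, F1205. After flipping Y the toolpath is (172.7811,59.4096) → (168.9119,24.9145) → (139.5300,6.4322) → (106.7607,17.8803) → (95.2799,50.6381) → (113.7328,80.0384) → (148.2241,83.9421) → (172.7811,59.4096), returning to the start.

Shape 3 is a open polyline drawn with `<polyline>`. Its stroke #000000 means cut at S848, F1205. After flipping Y the toolpath is (47.7782,222.4190) → (65.3110,89.2844) → (100.2627,148.2820) → (26.9579,80.8556) → (34.5262,221.7971) → (20.1423,215.1436).

Shape 4 is a rectangle drawn with `<path>`. Its stroke #000000 means cut at S848, F1205. After flipping Y the toolpath is (88.3575,185.8256) → (121.3360,185.8256) → (121.3360,141.9324) → (88.3575,141.9324) → (88.3575,185.8256), returning to the start.

Shape 5 is a quadratic bezier drawn with `<path>`. Its stroke #000000 means cut at S848, F1205. After flipping Y the toolpath is (185.2402,99.5214) → (167.2216,82.8736) → (147.9751,67.2838) → (127.5006,52.7519) → (105.7982,39.2780) → (82.8679,26.8621) → (58.7096,15.5041).

Shape 6 is a line segment drawn with `<polyline>`. Its stroke #000000 means cut at S848, F1205. After flipping Y the toolpath is (36.8944,52.3741) → (62.3551,137.6570).

Shape 7 is a regular polygon drawn with `<polygon>`. Its stroke #000000 means cut at S848, F1205. After flipping Y the toolpath is (143.6284,69.8421) → (95.6148,8.3286) → (66.3494,80.6664) → (143.6284,69.8421), returning to the start.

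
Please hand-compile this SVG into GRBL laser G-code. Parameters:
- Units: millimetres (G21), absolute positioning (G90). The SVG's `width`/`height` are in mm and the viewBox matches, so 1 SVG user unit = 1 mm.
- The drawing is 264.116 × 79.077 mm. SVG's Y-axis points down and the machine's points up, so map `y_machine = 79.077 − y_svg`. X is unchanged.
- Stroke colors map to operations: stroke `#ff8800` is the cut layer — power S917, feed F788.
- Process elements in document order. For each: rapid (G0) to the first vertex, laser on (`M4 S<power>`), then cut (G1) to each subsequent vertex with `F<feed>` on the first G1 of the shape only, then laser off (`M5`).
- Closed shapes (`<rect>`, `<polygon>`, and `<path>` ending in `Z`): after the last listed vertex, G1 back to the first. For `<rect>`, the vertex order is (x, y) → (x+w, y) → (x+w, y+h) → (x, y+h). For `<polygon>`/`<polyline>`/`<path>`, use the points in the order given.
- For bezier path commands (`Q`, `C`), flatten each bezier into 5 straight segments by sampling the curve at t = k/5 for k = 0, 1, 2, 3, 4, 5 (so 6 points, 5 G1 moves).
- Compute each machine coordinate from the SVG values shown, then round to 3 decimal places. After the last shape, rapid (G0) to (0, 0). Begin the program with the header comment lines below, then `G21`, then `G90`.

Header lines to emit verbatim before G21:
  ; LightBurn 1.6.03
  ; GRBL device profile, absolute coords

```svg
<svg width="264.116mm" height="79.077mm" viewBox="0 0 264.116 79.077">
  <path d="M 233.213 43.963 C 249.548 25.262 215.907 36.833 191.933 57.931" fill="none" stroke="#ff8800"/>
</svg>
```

; LightBurn 1.6.03
; GRBL device profile, absolute coords
G21
G90
G0 X233.213 Y35.114
M4 S917
G1 X237.494 Y42.868 F788
G1 X232.644 Y44.352
G1 X221.525 Y40.563
G1 X207.000 Y32.496
G1 X191.933 Y21.146
M5
G0 X0.000 Y0.000

Since the viewBox matches the mm dimensions, user units are millimetres directly. The only transform is the Y-flip y_m = 79.077 − y_svg.

Shape 1 is a cubic bezier drawn with `<path>`. Its stroke #ff8800 means cut at S917, F788. After flipping Y the toolpath is (233.213,35.114) → (237.494,42.868) → (232.644,44.352) → (221.525,40.563) → (207.000,32.496) → (191.933,21.146).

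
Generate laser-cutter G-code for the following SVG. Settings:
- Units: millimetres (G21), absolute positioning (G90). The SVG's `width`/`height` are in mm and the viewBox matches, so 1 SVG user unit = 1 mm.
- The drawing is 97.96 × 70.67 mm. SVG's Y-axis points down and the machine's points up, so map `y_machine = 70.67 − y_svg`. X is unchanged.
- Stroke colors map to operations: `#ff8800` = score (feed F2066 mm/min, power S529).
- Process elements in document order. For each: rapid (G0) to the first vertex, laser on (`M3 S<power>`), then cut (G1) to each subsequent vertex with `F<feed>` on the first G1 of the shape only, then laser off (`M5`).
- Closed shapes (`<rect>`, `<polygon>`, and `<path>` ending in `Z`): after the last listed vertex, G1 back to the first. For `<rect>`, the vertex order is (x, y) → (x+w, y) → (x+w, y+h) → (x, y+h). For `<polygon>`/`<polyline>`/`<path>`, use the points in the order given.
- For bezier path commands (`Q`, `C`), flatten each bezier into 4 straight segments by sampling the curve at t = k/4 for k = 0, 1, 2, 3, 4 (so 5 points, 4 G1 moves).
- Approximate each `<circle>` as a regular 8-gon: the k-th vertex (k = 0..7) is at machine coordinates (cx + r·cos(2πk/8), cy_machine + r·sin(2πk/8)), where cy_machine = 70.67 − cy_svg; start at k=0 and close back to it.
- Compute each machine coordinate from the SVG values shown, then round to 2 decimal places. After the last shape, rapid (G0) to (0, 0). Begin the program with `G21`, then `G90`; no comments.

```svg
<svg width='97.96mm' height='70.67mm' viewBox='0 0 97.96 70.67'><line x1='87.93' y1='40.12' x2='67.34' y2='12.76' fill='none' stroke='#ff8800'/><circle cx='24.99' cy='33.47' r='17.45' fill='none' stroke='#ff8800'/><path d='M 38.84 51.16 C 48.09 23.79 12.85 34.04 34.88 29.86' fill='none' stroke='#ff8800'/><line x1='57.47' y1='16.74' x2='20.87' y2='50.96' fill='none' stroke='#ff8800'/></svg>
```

viewBox `0 0 97.96 70.67` with mm width/height → 1 unit = 1 mm. Flip: y_m = 70.67 − y_svg.

**Shape 1** — `<line>` line segment, stroke `#ff8800` → score (S529, F2066). Machine vertices: (87.93,30.55) → (67.34,57.91). Open path.

**Shape 2** — `<circle>` circle, stroke `#ff8800` → score (S529, F2066). Machine vertices: (42.44,37.20) → (37.33,49.54) → (24.99,54.65) → (12.65,49.54) → (7.54,37.20) → (12.65,24.86) → (24.99,19.75) → (37.33,24.86) → (42.44,37.20). Closed: final G1 returns to the first vertex.

**Shape 3** — `<path>` cubic bezier, stroke `#ff8800` → score (S529, F2066). Control points (SVG): P0=(38.84,51.16), P1=(48.09,23.79), P2=(12.85,34.04), P3=(34.88,29.86); sampled at t=k/4. Machine vertices: (38.84,19.51) → (39.03,33.80) → (32.07,38.86) → (27.51,39.57) → (34.88,40.81). Open path.

**Shape 4** — `<line>` line segment, stroke `#ff8800` → score (S529, F2066). Machine vertices: (57.47,53.93) → (20.87,19.71). Open path.

G21
G90
G0 X87.93 Y30.55
M3 S529
G1 X67.34 Y57.91 F2066
M5
G0 X42.44 Y37.20
M3 S529
G1 X37.33 Y49.54 F2066
G1 X24.99 Y54.65
G1 X12.65 Y49.54
G1 X7.54 Y37.20
G1 X12.65 Y24.86
G1 X24.99 Y19.75
G1 X37.33 Y24.86
G1 X42.44 Y37.20
M5
G0 X38.84 Y19.51
M3 S529
G1 X39.03 Y33.80 F2066
G1 X32.07 Y38.86
G1 X27.51 Y39.57
G1 X34.88 Y40.81
M5
G0 X57.47 Y53.93
M3 S529
G1 X20.87 Y19.71 F2066
M5
G0 X0.00 Y0.00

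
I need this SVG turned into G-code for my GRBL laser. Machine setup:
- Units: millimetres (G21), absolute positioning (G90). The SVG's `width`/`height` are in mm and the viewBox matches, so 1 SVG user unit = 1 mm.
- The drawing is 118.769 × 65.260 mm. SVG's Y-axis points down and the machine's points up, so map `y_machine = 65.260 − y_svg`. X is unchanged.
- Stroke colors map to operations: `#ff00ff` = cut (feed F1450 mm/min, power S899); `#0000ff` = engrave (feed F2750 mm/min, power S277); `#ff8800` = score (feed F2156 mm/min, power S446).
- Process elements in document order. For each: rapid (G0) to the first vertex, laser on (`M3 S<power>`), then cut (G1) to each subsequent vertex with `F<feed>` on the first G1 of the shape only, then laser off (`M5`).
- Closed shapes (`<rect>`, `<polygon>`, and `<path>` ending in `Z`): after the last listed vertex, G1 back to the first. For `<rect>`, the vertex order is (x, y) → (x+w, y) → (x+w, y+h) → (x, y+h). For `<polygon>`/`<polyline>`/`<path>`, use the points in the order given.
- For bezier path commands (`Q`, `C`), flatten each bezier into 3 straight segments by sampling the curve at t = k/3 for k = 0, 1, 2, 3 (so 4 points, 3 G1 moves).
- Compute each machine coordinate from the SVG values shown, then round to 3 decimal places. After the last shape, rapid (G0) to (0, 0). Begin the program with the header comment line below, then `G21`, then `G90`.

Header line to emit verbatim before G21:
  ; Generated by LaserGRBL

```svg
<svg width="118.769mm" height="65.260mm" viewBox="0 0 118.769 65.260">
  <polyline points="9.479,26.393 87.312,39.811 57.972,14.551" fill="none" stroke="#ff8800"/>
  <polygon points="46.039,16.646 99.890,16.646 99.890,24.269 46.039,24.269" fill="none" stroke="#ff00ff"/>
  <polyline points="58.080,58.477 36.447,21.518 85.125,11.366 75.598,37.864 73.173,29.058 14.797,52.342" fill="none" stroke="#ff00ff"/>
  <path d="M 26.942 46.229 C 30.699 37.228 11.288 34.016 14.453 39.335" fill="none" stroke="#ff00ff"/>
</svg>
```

; Generated by LaserGRBL
G21
G90
G0 X9.479 Y38.867
M3 S446
G1 X87.312 Y25.449 F2156
G1 X57.972 Y50.709
M5
G0 X46.039 Y48.614
M3 S899
G1 X99.890 Y48.614 F1450
G1 X99.890 Y40.991
G1 X46.039 Y40.991
G1 X46.039 Y48.614
M5
G0 X58.080 Y6.783
M3 S899
G1 X36.447 Y43.742 F1450
G1 X85.125 Y53.894
G1 X75.598 Y27.396
G1 X73.173 Y36.202
G1 X14.797 Y12.918
M5
G0 X26.942 Y19.031
M3 S899
G1 X24.671 Y26.001 F1450
G1 X17.119 Y28.502
G1 X14.453 Y25.925
M5
G0 X0.000 Y0.000

Since the viewBox matches the mm dimensions, user units are millimetres directly. The only transform is the Y-flip y_m = 65.260 − y_svg.

Shape 1 is a open polyline drawn with `<polyline>`. Its stroke #ff8800 means score at S446, F2156. After flipping Y the toolpath is (9.479,38.867) → (87.312,25.449) → (57.972,50.709).

Shape 2 is a rectangle drawn with `<polygon>`. Its stroke #ff00ff means cut at S899, F1450. After flipping Y the toolpath is (46.039,48.614) → (99.890,48.614) → (99.890,40.991) → (46.039,40.991) → (46.039,48.614), returning to the start.

Shape 3 is a open polyline drawn with `<polyline>`. Its stroke #ff00ff means cut at S899, F1450. After flipping Y the toolpath is (58.080,6.783) → (36.447,43.742) → (85.125,53.894) → (75.598,27.396) → (73.173,36.202) → (14.797,12.918).

Shape 4 is a cubic bezier drawn with `<path>`. Its stroke #ff00ff means cut at S899, F1450. After flipping Y the toolpath is (26.942,19.031) → (24.671,26.001) → (17.119,28.502) → (14.453,25.925).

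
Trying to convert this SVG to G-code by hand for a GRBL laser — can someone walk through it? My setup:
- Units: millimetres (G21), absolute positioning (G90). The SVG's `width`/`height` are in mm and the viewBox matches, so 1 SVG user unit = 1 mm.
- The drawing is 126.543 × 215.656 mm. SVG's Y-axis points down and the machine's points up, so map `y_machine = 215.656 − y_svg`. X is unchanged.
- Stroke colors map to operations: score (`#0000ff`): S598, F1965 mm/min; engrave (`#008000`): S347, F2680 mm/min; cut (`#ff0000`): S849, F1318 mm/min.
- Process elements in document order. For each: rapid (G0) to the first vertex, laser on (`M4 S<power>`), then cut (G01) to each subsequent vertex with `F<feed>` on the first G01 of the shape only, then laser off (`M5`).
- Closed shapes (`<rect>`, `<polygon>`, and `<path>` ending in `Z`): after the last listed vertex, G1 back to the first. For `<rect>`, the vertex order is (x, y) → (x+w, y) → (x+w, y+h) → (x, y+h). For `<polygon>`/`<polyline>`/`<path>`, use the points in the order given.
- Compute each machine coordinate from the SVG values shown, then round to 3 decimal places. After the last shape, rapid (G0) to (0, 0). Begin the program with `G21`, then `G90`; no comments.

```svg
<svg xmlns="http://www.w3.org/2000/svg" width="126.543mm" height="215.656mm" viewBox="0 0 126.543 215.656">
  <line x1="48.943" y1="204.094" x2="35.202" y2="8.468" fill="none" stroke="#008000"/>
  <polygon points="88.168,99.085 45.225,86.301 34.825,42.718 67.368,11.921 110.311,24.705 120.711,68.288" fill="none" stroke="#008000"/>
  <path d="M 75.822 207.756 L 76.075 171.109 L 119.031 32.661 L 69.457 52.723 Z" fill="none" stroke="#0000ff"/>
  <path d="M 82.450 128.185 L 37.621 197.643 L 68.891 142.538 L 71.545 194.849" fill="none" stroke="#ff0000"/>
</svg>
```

G21
G90
G0 X48.943 Y11.562
M4 S347
G01 X35.202 Y207.188 F2680
M5
G0 X88.168 Y116.571
M4 S347
G01 X45.225 Y129.355 F2680
G01 X34.825 Y172.938
G01 X67.368 Y203.735
G01 X110.311 Y190.951
G01 X120.711 Y147.368
G01 X88.168 Y116.571
M5
G0 X75.822 Y7.900
M4 S598
G01 X76.075 Y44.547 F1965
G01 X119.031 Y182.995
G01 X69.457 Y162.933
G01 X75.822 Y7.900
M5
G0 X82.450 Y87.471
M4 S849
G01 X37.621 Y18.013 F1318
G01 X68.891 Y73.118
G01 X71.545 Y20.807
M5
G0 X0.000 Y0.000

1 u = 1 mm; y_m = 215.656 − y.

[1] `<line>` line segment, #008000→engrave S347 F2680: (48.943,11.562) → (35.202,207.188)

[2] `<polygon>` regular polygon, #008000→engrave S347 F2680: (88.168,116.571) → (45.225,129.355) → (34.825,172.938) → (67.368,203.735) → (110.311,190.951) → (120.711,147.368) → (88.168,116.571) (closed)

[3] `<path>` closed polygon, #0000ff→score S598 F1965: (75.822,7.900) → (76.075,44.547) → (119.031,182.995) → (69.457,162.933) → (75.822,7.900) (closed)

[4] `<path>` open polyline, #ff0000→cut S849 F1318: (82.450,87.471) → (37.621,18.013) → (68.891,73.118) → (71.545,20.807)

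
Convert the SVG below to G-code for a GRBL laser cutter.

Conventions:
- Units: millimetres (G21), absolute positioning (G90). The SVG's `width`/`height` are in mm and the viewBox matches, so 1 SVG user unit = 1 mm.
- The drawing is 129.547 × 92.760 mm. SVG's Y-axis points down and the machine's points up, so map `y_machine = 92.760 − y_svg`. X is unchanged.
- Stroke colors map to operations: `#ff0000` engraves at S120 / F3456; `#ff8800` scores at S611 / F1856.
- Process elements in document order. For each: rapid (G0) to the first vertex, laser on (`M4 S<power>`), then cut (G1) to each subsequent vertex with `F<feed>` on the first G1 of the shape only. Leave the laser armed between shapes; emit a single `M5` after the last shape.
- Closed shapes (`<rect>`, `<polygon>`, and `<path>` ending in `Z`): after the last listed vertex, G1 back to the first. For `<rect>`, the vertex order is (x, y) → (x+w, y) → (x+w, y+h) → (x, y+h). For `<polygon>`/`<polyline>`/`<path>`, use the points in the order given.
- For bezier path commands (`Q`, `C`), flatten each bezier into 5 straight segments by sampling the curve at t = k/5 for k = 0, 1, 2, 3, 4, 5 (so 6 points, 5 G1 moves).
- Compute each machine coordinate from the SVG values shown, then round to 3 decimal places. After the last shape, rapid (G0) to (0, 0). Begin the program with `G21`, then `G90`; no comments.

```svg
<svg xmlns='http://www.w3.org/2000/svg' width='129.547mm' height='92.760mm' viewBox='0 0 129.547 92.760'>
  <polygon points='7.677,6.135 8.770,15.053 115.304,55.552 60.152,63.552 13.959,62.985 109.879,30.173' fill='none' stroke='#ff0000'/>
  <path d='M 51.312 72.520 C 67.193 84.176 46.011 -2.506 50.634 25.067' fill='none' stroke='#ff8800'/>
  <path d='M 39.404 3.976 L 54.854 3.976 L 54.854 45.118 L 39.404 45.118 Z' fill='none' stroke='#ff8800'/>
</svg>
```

1 u = 1 mm; y_m = 92.760 − y.

[1] `<polygon>` closed polygon, #ff0000→engrave S120 F3456: (7.677,86.625) → (8.770,77.707) → (115.304,37.208) → (60.152,29.208) → (13.959,29.775) → (109.879,62.587) → (7.677,86.625) (closed)

[2] `<path>` cubic bezier, #ff8800→score S611 F1856: (51.312,20.240) → (56.896,23.346) → (56.603,39.849) → (53.449,59.544) → (50.454,72.227) → (50.634,67.693)

[3] `<path>` rectangle, #ff8800→score S611 F1856: (39.404,88.784) → (54.854,88.784) → (54.854,47.642) → (39.404,47.642) → (39.404,88.784) (closed)

G21
G90
G0 X7.677 Y86.625
M4 S120
G1 X8.770 Y77.707 F3456
G1 X115.304 Y37.208
G1 X60.152 Y29.208
G1 X13.959 Y29.775
G1 X109.879 Y62.587
G1 X7.677 Y86.625
G0 X51.312 Y20.240
M4 S611
G1 X56.896 Y23.346 F1856
G1 X56.603 Y39.849
G1 X53.449 Y59.544
G1 X50.454 Y72.227
G1 X50.634 Y67.693
G0 X39.404 Y88.784
M4 S611
G1 X54.854 Y88.784 F1856
G1 X54.854 Y47.642
G1 X39.404 Y47.642
G1 X39.404 Y88.784
M5
G0 X0.000 Y0.000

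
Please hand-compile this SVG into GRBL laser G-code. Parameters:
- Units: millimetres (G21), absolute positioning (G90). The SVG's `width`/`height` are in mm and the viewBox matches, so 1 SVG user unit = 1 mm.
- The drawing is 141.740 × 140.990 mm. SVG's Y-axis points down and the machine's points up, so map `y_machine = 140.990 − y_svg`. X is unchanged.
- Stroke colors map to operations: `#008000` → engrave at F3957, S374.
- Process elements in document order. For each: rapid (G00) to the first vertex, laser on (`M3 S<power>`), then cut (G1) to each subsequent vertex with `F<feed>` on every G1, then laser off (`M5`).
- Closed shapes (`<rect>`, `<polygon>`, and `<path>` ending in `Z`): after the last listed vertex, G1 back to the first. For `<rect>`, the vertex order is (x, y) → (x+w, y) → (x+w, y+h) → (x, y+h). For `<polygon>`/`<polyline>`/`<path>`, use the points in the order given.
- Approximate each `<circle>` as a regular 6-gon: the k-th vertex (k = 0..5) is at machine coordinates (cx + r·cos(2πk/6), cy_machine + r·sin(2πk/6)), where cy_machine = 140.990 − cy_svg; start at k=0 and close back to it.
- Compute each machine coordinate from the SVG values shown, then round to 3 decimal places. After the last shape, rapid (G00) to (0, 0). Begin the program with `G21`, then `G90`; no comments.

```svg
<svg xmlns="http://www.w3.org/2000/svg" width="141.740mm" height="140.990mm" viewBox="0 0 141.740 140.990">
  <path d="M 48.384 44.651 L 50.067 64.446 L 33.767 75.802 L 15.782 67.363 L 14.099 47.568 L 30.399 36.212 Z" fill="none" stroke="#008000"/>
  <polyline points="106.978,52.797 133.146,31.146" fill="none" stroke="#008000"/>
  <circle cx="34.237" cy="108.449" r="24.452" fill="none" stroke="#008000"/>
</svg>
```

Since the viewBox matches the mm dimensions, user units are millimetres directly. The only transform is the Y-flip y_m = 140.990 − y_svg.

Shape 1 is a regular polygon drawn with `<path>`. Its stroke #008000 means engrave at S374, F3957. After flipping Y the toolpath is (48.384,96.339) → (50.067,76.544) → (33.767,65.188) → (15.782,73.627) → (14.099,93.422) → (30.399,104.778) → (48.384,96.339), returning to the start.

Shape 2 is a line segment drawn with `<polyline>`. Its stroke #008000 means engrave at S374, F3957. After flipping Y the toolpath is (106.978,88.193) → (133.146,109.844).

Shape 3 is a circle drawn with `<circle>`. Its stroke #008000 means engrave at S374, F3957. After flipping Y the toolpath is (58.689,32.541) → (46.463,53.717) → (22.011,53.717) → (9.785,32.541) → (22.011,11.365) → (46.463,11.365) → (58.689,32.541), returning to the start.

G21
G90
G00 X48.384 Y96.339
M3 S374
G1 X50.067 Y76.544 F3957
G1 X33.767 Y65.188 F3957
G1 X15.782 Y73.627 F3957
G1 X14.099 Y93.422 F3957
G1 X30.399 Y104.778 F3957
G1 X48.384 Y96.339 F3957
M5
G00 X106.978 Y88.193
M3 S374
G1 X133.146 Y109.844 F3957
M5
G00 X58.689 Y32.541
M3 S374
G1 X46.463 Y53.717 F3957
G1 X22.011 Y53.717 F3957
G1 X9.785 Y32.541 F3957
G1 X22.011 Y11.365 F3957
G1 X46.463 Y11.365 F3957
G1 X58.689 Y32.541 F3957
M5
G00 X0.000 Y0.000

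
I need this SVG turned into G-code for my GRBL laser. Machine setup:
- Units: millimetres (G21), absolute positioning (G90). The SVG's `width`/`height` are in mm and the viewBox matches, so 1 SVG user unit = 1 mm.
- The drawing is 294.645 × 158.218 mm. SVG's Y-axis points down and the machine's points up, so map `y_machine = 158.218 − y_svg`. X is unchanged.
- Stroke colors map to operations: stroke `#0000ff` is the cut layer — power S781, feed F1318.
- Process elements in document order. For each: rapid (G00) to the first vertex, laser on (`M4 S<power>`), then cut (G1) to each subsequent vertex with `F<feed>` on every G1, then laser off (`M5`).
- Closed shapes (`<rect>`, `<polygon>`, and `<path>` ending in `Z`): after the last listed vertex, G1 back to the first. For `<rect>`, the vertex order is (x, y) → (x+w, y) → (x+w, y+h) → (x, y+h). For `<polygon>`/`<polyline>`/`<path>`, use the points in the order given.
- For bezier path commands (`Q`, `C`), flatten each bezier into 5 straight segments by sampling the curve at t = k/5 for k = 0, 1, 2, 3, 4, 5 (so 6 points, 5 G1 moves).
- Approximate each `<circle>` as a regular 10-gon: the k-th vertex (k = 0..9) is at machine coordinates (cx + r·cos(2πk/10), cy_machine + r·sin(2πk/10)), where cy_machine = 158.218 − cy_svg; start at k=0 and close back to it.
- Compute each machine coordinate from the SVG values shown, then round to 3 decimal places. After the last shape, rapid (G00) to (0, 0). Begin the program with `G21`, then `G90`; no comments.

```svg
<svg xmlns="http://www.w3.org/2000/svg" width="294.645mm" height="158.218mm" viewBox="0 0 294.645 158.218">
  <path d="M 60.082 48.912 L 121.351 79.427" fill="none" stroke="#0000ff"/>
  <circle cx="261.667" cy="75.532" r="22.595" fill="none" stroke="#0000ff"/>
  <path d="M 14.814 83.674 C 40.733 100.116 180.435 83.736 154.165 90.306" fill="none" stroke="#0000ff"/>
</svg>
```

viewBox `0 0 294.645 158.218` with mm width/height → 1 unit = 1 mm. Flip: y_m = 158.218 − y_svg.

**Shape 1** — `<path>` line segment, stroke `#0000ff` → cut (S781, F1318). Machine vertices: (60.082,109.306) → (121.351,78.791). Open path.

**Shape 2** — `<circle>` circle, stroke `#0000ff` → cut (S781, F1318). Machine vertices: (284.262,82.686) → (279.947,95.967) → (268.649,104.175) → (254.685,104.175) → (243.387,95.967) → (239.072,82.686) → (243.387,69.405) → (254.685,61.197) → (268.649,61.197) → (279.947,69.405) → (284.262,82.686). Closed: final G1 returns to the first vertex.

**Shape 3** — `<path>` cubic bezier, stroke `#0000ff` → cut (S781, F1318). Control points (SVG): P0=(14.814,83.674), P1=(40.733,100.116), P2=(180.435,83.736), P3=(154.165,90.306); sampled at t=k/5. Machine vertices: (14.814,74.544) → (41.781,68.171) → (82.628,66.999) → (123.927,68.349) → (152.248,69.546) → (154.165,67.912). Open path.

G21
G90
G00 X60.082 Y109.306
M4 S781
G1 X121.351 Y78.791 F1318
M5
G00 X284.262 Y82.686
M4 S781
G1 X279.947 Y95.967 F1318
G1 X268.649 Y104.175 F1318
G1 X254.685 Y104.175 F1318
G1 X243.387 Y95.967 F1318
G1 X239.072 Y82.686 F1318
G1 X243.387 Y69.405 F1318
G1 X254.685 Y61.197 F1318
G1 X268.649 Y61.197 F1318
G1 X279.947 Y69.405 F1318
G1 X284.262 Y82.686 F1318
M5
G00 X14.814 Y74.544
M4 S781
G1 X41.781 Y68.171 F1318
G1 X82.628 Y66.999 F1318
G1 X123.927 Y68.349 F1318
G1 X152.248 Y69.546 F1318
G1 X154.165 Y67.912 F1318
M5
G00 X0.000 Y0.000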